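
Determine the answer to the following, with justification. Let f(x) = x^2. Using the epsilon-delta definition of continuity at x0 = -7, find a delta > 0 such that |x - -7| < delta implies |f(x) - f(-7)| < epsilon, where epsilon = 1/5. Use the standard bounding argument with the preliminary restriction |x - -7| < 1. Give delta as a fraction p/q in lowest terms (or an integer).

Factor: |x^2 - (-7)^2| = |x - -7| * |x + -7|.
Impose |x - -7| < 1 first. Then |x + -7| = |(x - -7) + 2*(-7)| <= |x - -7| + 2*|-7| < 1 + 14 = 15.
So |x^2 - (-7)^2| < delta * 15.
We need delta * 15 <= 1/5, i.e. delta <= 1/5/15 = 1/75.
Since 1/75 < 1, this is tighter than 1; take delta = 1/75.
So delta = 1/75 works.

1/75


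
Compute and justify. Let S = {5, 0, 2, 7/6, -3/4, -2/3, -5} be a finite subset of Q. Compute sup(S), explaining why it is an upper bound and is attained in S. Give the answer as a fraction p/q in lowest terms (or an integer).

S is finite, so sup(S) = max(S).
Sorted decreasing:
5, 2, 7/6, 0, -2/3, -3/4, -5
The extremum is 5.
For every x in S, x <= 5. And 5 is in S, so it is attained.
Therefore sup(S) = 5.

5


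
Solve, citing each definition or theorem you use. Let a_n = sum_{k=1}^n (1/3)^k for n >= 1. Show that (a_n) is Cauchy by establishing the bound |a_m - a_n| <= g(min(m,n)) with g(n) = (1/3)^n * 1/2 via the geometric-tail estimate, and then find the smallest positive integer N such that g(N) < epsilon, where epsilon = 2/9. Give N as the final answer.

For m > n >= 1: |a_m - a_n| = sum_{k=n+1}^m (1/3)^k < sum_{k=n+1}^infinity (1/3)^k = (1/3)^(n+1) / (1 - 1/3) = (1/3)^n * (1/3) * (3/2) = (1/3)^n * 1/2.
So g(n) = (1/3)^n / 2. Since g(n) -> 0, (a_n) is Cauchy.
Now solve g(N) < 2/9: (1/3)^N / 2 < 2/9 <=> 3^N > 1 / (2 * 2/9) = 9/4.
Check powers of 3: 3^0 = 1 <= 9/4, 3^1 = 3 > 9/4.
So the smallest such N is 1. Check: g(1) = 1/(2 * 3) = 1/6 < 2/9.

1


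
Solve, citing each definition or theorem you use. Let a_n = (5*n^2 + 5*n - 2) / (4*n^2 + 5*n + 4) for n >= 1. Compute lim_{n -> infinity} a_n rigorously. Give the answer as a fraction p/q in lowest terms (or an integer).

Divide numerator and denominator by n^2, the highest power:
numerator / n^2 = 5 + 5/n - 2/n^2
denominator / n^2 = 4 + 5/n + 4/n^2
As n -> infinity, all terms of the form c/n^k (k >= 1) tend to 0.
So numerator / n^2 -> 5 and denominator / n^2 -> 4.
Therefore lim a_n = 5/4.

5/4


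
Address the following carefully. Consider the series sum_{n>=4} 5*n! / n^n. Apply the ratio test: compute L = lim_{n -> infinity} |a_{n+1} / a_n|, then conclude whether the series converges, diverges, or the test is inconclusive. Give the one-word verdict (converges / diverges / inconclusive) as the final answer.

Let a_n denote the general term. Form the ratio a_{n+1}/a_n and simplify:
a_{n+1}/a_n = (n/(n + 1))^n
Take the limit as n -> infinity: L = exp(-1).
Since L = exp(-1) < 1, the ratio test implies the series converges.

converges


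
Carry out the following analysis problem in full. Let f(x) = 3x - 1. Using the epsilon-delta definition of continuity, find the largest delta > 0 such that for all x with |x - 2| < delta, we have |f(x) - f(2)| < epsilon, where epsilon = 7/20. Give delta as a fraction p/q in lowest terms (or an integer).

We compute f(2) = 3*(2) - 1 = 5.
|f(x) - f(2)| = |3x - 1 - (5)| = |3(x - 2)| = 3|x - 2|.
We need 3|x - 2| < 7/20, i.e. |x - 2| < 7/20 / 3 = 7/60.
So any delta <= 7/60 works. Conversely, if delta > 7/60, then x = 2 + 7/60 satisfies |x - 2| = 7/60 < delta but |f(x) - f(2)| = 3 * 7/60 = 7/20, which is not < 7/20; so no larger delta works.
Hence the largest such delta is 7/60.

7/60


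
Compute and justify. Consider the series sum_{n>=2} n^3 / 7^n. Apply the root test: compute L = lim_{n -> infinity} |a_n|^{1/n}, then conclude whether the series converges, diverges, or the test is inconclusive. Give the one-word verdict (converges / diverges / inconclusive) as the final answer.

Let a_n denote the general term. Form |a_n|^(1/n) and simplify:
|a_n|^(1/n) = n^(3/n)/7
Take the limit as n -> infinity: L = 1/7.
Since L = 1/7 < 1, the root test implies convergence.

converges


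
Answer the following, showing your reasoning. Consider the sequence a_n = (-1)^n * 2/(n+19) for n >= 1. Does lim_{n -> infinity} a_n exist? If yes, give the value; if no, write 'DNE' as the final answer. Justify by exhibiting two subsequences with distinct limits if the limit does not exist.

Examine the behaviour of a_n along subsequences.
Even-n subsequence a_{2k} = 2/(2k+19) -> 0. Odd-n subsequence a_{2k+1} = -2/(2k+20) -> 0. Both tend to 0, which suggests the limit is 0; verify directly.
|a_n - 0| = 2/(n+19) < 2/n for every n >= 1.
Given epsilon > 0, choose a positive integer N > 2/epsilon. Then for all n >= N, |a_n| < 2/n <= 2/N < epsilon.
So by the definition of the limit, lim a_n exists and equals 0.

0


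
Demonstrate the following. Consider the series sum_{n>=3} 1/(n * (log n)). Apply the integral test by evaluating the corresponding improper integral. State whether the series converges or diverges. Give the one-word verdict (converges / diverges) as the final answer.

Let f(x) = 1/(x*log(x)). Then f is positive, continuous, and decreasing on [3, infinity), so the integral test applies.
Compute the improper integral int_{3}^infinity f(x) dx:
  antiderivative F(x) = log(log(x)).
  F(x) = log(log(x)) -> infinity as x -> infinity. The integral diverges, so by the integral test, the series diverges.

diverges


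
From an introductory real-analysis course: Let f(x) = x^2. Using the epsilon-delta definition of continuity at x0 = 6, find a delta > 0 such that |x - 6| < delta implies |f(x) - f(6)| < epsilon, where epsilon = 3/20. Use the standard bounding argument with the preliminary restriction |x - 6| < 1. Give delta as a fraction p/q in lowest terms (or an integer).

Factor: |x^2 - (6)^2| = |x - 6| * |x + 6|.
Impose |x - 6| < 1 first. Then |x + 6| = |(x - 6) + 2*(6)| <= |x - 6| + 2*|6| < 1 + 12 = 13.
So |x^2 - (6)^2| < delta * 13.
We need delta * 13 <= 3/20, i.e. delta <= 3/20/13 = 3/260.
Since 3/260 < 1, this is tighter than 1; take delta = 3/260.
So delta = 3/260 works.

3/260


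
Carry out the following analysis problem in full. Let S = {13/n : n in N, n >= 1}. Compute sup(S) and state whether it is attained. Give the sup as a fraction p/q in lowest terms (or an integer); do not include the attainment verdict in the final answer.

Analysis:
- Values: 13, 13/2, 13/3, 13/4, ... strictly decreasing.
- The maximum is 13 (n=1); sup = 13 (attained).
- The set is bounded below by 0; 13/n -> 0 so 0 is the greatest lower bound.
- 0 is not in the set, so inf = 0 is not attained.
Conclusion: sup(S) = 13, attained in S.

13


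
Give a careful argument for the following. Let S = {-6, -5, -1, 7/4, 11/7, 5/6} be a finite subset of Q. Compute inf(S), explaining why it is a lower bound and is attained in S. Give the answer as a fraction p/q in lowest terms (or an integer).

S is finite, so inf(S) = min(S).
Sorted increasing:
-6, -5, -1, 5/6, 11/7, 7/4
The extremum is -6.
For every x in S, x >= -6. And -6 is in S, so it is attained.
Therefore inf(S) = -6.

-6


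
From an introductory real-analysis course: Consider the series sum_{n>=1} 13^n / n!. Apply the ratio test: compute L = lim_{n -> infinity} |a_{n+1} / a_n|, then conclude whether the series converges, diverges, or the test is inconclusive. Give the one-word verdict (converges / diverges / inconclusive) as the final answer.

Let a_n denote the general term. Form the ratio a_{n+1}/a_n and simplify:
a_{n+1}/a_n = 13/(n + 1)
Take the limit as n -> infinity: L = 0.
Since L = 0 < 1, the ratio test implies the series converges.

converges


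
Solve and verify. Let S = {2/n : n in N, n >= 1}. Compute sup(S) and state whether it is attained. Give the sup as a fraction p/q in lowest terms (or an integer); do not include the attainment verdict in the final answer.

Analysis:
- Values: 2, 1, 2/3, 1/2, ... strictly decreasing.
- The maximum is 2 (n=1); sup = 2 (attained).
- The set is bounded below by 0; 2/n -> 0 so 0 is the greatest lower bound.
- 0 is not in the set, so inf = 0 is not attained.
Conclusion: sup(S) = 2, attained in S.

2


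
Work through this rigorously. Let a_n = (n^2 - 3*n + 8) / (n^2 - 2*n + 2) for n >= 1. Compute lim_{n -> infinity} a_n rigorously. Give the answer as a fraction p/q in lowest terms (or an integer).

Divide numerator and denominator by n^2, the highest power:
numerator / n^2 = 1 - 3/n + 8/n^2
denominator / n^2 = 1 - 2/n + 2/n^2
As n -> infinity, all terms of the form c/n^k (k >= 1) tend to 0.
So numerator / n^2 -> 1 and denominator / n^2 -> 1.
Therefore lim a_n = 1.

1


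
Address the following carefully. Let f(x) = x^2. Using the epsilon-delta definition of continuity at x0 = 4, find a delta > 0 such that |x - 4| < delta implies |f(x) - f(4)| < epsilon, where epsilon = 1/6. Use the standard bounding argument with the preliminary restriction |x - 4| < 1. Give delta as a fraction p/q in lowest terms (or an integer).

Factor: |x^2 - (4)^2| = |x - 4| * |x + 4|.
Impose |x - 4| < 1 first. Then |x + 4| = |(x - 4) + 2*(4)| <= |x - 4| + 2*|4| < 1 + 8 = 9.
So |x^2 - (4)^2| < delta * 9.
We need delta * 9 <= 1/6, i.e. delta <= 1/6/9 = 1/54.
Since 1/54 < 1, this is tighter than 1; take delta = 1/54.
So delta = 1/54 works.

1/54


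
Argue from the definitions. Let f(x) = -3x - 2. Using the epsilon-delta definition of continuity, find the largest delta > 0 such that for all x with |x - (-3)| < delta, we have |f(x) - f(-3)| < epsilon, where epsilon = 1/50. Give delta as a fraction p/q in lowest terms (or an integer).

We compute f(-3) = -3*(-3) - 2 = 7.
|f(x) - f(-3)| = |-3x - 2 - (7)| = |-3(x - (-3))| = 3|x - (-3)|.
We need 3|x - (-3)| < 1/50, i.e. |x - (-3)| < 1/50 / 3 = 1/150.
So any delta <= 1/150 works. Conversely, if delta > 1/150, then x = -3 + 1/150 satisfies |x - (-3)| = 1/150 < delta but |f(x) - f(-3)| = 3 * 1/150 = 1/50, which is not < 1/50; so no larger delta works.
Hence the largest such delta is 1/150.

1/150


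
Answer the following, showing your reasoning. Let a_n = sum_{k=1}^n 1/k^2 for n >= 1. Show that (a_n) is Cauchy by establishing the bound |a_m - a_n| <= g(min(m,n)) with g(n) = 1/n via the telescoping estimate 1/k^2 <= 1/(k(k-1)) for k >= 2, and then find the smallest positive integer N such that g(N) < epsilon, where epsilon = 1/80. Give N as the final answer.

For m > n >= 1: |a_m - a_n| = sum_{k=n+1}^m 1/k^2.
Use 1/k^2 <= 1/(k(k-1)) = 1/(k-1) - 1/k for k >= 2:
sum_{k=n+1}^m 1/k^2 <= sum_{k=n+1}^m (1/(k-1) - 1/k) = 1/n - 1/m <= 1/n.
By symmetry the same bound holds with n,m swapped, so |a_m - a_n| <= 1/min(m,n) = g(min(m,n)). Since g(n) -> 0, (a_n) is Cauchy.
Now solve g(N) < 1/80: 1/N < 1/80 <=> N > 1/(1/80) = 80.
The smallest integer strictly greater than 80 is N = 81.
Check: g(81) = 1/81 < 1/80; g(80) = 1/80 >= 1/80. So N = 81.

81


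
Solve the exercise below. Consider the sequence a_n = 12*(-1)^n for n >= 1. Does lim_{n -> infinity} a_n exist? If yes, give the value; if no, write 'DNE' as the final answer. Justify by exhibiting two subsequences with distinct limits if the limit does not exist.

Examine the behaviour of a_n along subsequences.
Even-n subsequence a_{2k} = 12 -> 12. Odd-n subsequence a_{2k+1} = -12 -> -12.
Since these two subsequential limits are 12 and -12, distinct, the full sequence cannot converge (a convergent sequence has all subsequences tending to the same limit). So lim a_n does not exist.

DNE


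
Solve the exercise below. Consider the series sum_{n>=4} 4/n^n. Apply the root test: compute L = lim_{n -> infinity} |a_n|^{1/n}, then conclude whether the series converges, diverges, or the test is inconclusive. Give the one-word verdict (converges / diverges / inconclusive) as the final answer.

Let a_n denote the general term. Form |a_n|^(1/n) and simplify:
|a_n|^(1/n) = 2^(2/n)/n
Take the limit as n -> infinity: L = 0.
Since L = 0 < 1, the root test implies convergence.

converges


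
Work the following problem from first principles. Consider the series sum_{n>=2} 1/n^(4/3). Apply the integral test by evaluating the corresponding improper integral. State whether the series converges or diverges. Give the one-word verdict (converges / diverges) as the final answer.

Let f(x) = x^(-4/3). Then f is positive, continuous, and decreasing on [2, infinity), so the integral test applies.
Compute the improper integral int_{2}^infinity f(x) dx:
  antiderivative F(x) = -3/x^(1/3).
  As x -> infinity, F(x) -> 0 (since p = 4/3 > 1).
  So int = F(infinity) - F(2) = 0 - (-3*2^(2/3)/2) = 3*2^(2/3)/2.
  Finite, so by the integral test, the series converges.

converges


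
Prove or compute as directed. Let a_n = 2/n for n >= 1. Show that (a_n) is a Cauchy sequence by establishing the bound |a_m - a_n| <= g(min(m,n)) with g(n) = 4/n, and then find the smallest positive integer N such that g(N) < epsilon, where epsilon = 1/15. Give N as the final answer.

For any m, n >= 1, by the triangle inequality:
|a_m - a_n| = |2/m - 2/n| <= 2*1/m + 2*1/n <= 4/min(m,n).
So g(n) = 4/n bounds the Cauchy difference. Since g(n) -> 0, (a_n) is Cauchy.
Now solve g(N) < 1/15: 4/N < 1/15 <=> N > 4 / (1/15) = 60.
The smallest integer strictly greater than 60 is N = 61.
Check: g(61) = 4/61 = 4/61 < 1/15; g(60) = 1/15 >= 1/15. So N = 61.

61


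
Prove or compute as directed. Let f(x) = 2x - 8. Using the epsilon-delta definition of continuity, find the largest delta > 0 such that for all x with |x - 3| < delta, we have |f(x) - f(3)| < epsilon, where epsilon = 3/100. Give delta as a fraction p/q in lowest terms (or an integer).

We compute f(3) = 2*(3) - 8 = -2.
|f(x) - f(3)| = |2x - 8 - (-2)| = |2(x - 3)| = 2|x - 3|.
We need 2|x - 3| < 3/100, i.e. |x - 3| < 3/100 / 2 = 3/200.
So any delta <= 3/200 works. Conversely, if delta > 3/200, then x = 3 + 3/200 satisfies |x - 3| = 3/200 < delta but |f(x) - f(3)| = 2 * 3/200 = 3/100, which is not < 3/100; so no larger delta works.
Hence the largest such delta is 3/200.

3/200


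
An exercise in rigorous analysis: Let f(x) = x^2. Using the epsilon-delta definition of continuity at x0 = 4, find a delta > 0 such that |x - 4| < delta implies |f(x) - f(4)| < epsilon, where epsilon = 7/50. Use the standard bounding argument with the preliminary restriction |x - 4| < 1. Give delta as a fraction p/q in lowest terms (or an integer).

Factor: |x^2 - (4)^2| = |x - 4| * |x + 4|.
Impose |x - 4| < 1 first. Then |x + 4| = |(x - 4) + 2*(4)| <= |x - 4| + 2*|4| < 1 + 8 = 9.
So |x^2 - (4)^2| < delta * 9.
We need delta * 9 <= 7/50, i.e. delta <= 7/50/9 = 7/450.
Since 7/450 < 1, this is tighter than 1; take delta = 7/450.
So delta = 7/450 works.

7/450


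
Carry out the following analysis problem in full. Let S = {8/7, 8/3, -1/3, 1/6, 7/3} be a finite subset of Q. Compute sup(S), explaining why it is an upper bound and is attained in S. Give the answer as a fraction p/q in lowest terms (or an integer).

S is finite, so sup(S) = max(S).
Sorted decreasing:
8/3, 7/3, 8/7, 1/6, -1/3
The extremum is 8/3.
For every x in S, x <= 8/3. And 8/3 is in S, so it is attained.
Therefore sup(S) = 8/3.

8/3


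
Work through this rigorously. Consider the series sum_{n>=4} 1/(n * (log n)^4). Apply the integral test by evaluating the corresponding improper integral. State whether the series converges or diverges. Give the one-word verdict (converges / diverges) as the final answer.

Let f(x) = 1/(x*log(x)^4). Then f is positive, continuous, and decreasing on [4, infinity), so the integral test applies.
Compute the improper integral int_{4}^infinity f(x) dx:
  antiderivative F(x) = -1/(3*log(x)^3).
  F(x) -> 0 as x -> infinity.  int = 0 - F(4) = 1/(3*log(4)^3) < infinity. By the integral test, the series converges.

converges


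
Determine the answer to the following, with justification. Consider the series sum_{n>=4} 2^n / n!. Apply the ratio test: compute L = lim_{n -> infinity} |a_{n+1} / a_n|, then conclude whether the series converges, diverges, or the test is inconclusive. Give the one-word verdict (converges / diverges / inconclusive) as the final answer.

Let a_n denote the general term. Form the ratio a_{n+1}/a_n and simplify:
a_{n+1}/a_n = 2/(n + 1)
Take the limit as n -> infinity: L = 0.
Since L = 0 < 1, the ratio test implies the series converges.

converges


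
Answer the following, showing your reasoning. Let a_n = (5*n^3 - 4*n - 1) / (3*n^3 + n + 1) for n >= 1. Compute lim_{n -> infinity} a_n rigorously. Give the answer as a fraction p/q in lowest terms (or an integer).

Divide numerator and denominator by n^3, the highest power:
numerator / n^3 = 5 - 4/n^2 - 1/n^3
denominator / n^3 = 3 + n^(-2) + n^(-3)
As n -> infinity, all terms of the form c/n^k (k >= 1) tend to 0.
So numerator / n^3 -> 5 and denominator / n^3 -> 3.
Therefore lim a_n = 5/3.

5/3


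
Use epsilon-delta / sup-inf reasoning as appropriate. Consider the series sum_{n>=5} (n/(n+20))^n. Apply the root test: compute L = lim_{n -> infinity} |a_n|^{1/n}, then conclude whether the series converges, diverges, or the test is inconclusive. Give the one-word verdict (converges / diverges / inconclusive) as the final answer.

Let a_n denote the general term. Form |a_n|^(1/n) and simplify:
|a_n|^(1/n) = n/(n + 20)
Take the limit as n -> infinity: L = 1.
Since L = 1, the root test is inconclusive. (In fact a_n = (n/(n+20))^n -> e^(-20) != 0, so the nth-term test shows divergence; but the root test itself gives no conclusion.)

inconclusive


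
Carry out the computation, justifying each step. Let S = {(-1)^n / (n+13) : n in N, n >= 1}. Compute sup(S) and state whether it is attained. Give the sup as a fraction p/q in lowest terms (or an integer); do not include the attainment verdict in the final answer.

Analysis:
- Values: -1/14, 1/15, -1/16, 1/17, -1/18, ...
- Positive terms (even n): 1/(2+13), 1/(4+13), ... decreasing -> max = 1/15 (n=2).
- Negative terms (odd n): -1/(1+13), -1/(3+13), ... increasing -> min = -1/14 (n=1).
- So sup = 1/15 (attained at n=2); inf = -1/14 (attained at n=1).
Conclusion: sup(S) = 1/15, attained in S.

1/15


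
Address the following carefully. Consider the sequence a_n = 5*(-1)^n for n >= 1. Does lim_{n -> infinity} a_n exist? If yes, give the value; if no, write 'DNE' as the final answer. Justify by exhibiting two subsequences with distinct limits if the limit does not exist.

Examine the behaviour of a_n along subsequences.
Even-n subsequence a_{2k} = 5 -> 5. Odd-n subsequence a_{2k+1} = -5 -> -5.
Since these two subsequential limits are 5 and -5, distinct, the full sequence cannot converge (a convergent sequence has all subsequences tending to the same limit). So lim a_n does not exist.

DNE


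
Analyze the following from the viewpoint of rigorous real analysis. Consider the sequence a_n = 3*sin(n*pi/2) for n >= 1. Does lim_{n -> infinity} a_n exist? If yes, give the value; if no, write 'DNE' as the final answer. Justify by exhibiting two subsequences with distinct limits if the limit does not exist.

Examine the behaviour of a_n along subsequences.
a_{4k+1} = 3*sin(pi/2 + 2k*pi) = 3 -> 3. a_{4k+3} = 3*sin(3pi/2 + 2k*pi) = -3 -> -3.
Since these two subsequential limits are 3 and -3, distinct, the full sequence cannot converge (a convergent sequence has all subsequences tending to the same limit). So lim a_n does not exist.

DNE


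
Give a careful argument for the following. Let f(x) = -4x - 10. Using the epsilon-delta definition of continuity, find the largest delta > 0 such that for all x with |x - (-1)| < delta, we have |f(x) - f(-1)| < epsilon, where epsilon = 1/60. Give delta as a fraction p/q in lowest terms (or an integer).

We compute f(-1) = -4*(-1) - 10 = -6.
|f(x) - f(-1)| = |-4x - 10 - (-6)| = |-4(x - (-1))| = 4|x - (-1)|.
We need 4|x - (-1)| < 1/60, i.e. |x - (-1)| < 1/60 / 4 = 1/240.
So any delta <= 1/240 works. Conversely, if delta > 1/240, then x = -1 + 1/240 satisfies |x - (-1)| = 1/240 < delta but |f(x) - f(-1)| = 4 * 1/240 = 1/60, which is not < 1/60; so no larger delta works.
Hence the largest such delta is 1/240.

1/240


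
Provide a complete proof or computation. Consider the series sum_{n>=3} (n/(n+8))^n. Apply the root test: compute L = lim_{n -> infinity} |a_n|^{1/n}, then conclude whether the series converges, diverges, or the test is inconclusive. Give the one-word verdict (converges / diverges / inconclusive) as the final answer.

Let a_n denote the general term. Form |a_n|^(1/n) and simplify:
|a_n|^(1/n) = n/(n + 8)
Take the limit as n -> infinity: L = 1.
Since L = 1, the root test is inconclusive. (In fact a_n = (n/(n+8))^n -> e^(-8) != 0, so the nth-term test shows divergence; but the root test itself gives no conclusion.)

inconclusive


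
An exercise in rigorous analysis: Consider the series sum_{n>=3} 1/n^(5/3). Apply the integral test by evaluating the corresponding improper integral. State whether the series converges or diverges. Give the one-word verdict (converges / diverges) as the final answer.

Let f(x) = x^(-5/3). Then f is positive, continuous, and decreasing on [3, infinity), so the integral test applies.
Compute the improper integral int_{3}^infinity f(x) dx:
  antiderivative F(x) = -3/(2*x^(2/3)).
  As x -> infinity, F(x) -> 0 (since p = 5/3 > 1).
  So int = F(infinity) - F(3) = 0 - (-3^(1/3)/2) = 3^(1/3)/2.
  Finite, so by the integral test, the series converges.

converges


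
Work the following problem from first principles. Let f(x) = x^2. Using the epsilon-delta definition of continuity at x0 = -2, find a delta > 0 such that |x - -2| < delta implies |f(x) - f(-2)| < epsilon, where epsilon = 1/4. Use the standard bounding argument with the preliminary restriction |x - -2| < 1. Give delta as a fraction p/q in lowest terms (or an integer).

Factor: |x^2 - (-2)^2| = |x - -2| * |x + -2|.
Impose |x - -2| < 1 first. Then |x + -2| = |(x - -2) + 2*(-2)| <= |x - -2| + 2*|-2| < 1 + 4 = 5.
So |x^2 - (-2)^2| < delta * 5.
We need delta * 5 <= 1/4, i.e. delta <= 1/4/5 = 1/20.
Since 1/20 < 1, this is tighter than 1; take delta = 1/20.
So delta = 1/20 works.

1/20


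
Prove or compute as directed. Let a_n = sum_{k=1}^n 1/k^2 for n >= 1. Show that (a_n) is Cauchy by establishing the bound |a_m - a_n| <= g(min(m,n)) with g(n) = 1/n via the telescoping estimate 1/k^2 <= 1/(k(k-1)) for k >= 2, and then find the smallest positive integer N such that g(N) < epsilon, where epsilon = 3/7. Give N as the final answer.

For m > n >= 1: |a_m - a_n| = sum_{k=n+1}^m 1/k^2.
Use 1/k^2 <= 1/(k(k-1)) = 1/(k-1) - 1/k for k >= 2:
sum_{k=n+1}^m 1/k^2 <= sum_{k=n+1}^m (1/(k-1) - 1/k) = 1/n - 1/m <= 1/n.
By symmetry the same bound holds with n,m swapped, so |a_m - a_n| <= 1/min(m,n) = g(min(m,n)). Since g(n) -> 0, (a_n) is Cauchy.
Now solve g(N) < 3/7: 1/N < 3/7 <=> N > 1/(3/7) = 7/3.
The smallest integer strictly greater than 7/3 is N = 3.
Check: g(3) = 1/3 < 3/7; g(2) = 1/2 >= 3/7. So N = 3.

3


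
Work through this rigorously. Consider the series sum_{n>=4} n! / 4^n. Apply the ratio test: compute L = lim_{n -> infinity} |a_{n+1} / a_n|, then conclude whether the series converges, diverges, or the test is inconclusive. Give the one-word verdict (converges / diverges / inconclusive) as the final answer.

Let a_n denote the general term. Form the ratio a_{n+1}/a_n and simplify:
a_{n+1}/a_n = n/4 + 1/4
Take the limit as n -> infinity: L = infinity.
Since L = infinity > 1 (or L = infinity), the ratio test implies the series diverges.

diverges


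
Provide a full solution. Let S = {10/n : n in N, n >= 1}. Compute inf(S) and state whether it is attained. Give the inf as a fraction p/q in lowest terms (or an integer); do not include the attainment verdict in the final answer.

Analysis:
- Values: 10, 5, 10/3, 5/2, ... strictly decreasing.
- The maximum is 10 (n=1); sup = 10 (attained).
- The set is bounded below by 0; 10/n -> 0 so 0 is the greatest lower bound.
- 0 is not in the set, so inf = 0 is not attained.
Conclusion: inf(S) = 0, not attained in S.

0


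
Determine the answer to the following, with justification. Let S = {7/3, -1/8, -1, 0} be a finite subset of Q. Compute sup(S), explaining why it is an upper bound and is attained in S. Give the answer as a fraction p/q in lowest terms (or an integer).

S is finite, so sup(S) = max(S).
Sorted decreasing:
7/3, 0, -1/8, -1
The extremum is 7/3.
For every x in S, x <= 7/3. And 7/3 is in S, so it is attained.
Therefore sup(S) = 7/3.

7/3


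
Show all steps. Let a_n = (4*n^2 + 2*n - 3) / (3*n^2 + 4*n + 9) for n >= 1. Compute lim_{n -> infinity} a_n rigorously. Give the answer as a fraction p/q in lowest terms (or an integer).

Divide numerator and denominator by n^2, the highest power:
numerator / n^2 = 4 + 2/n - 3/n^2
denominator / n^2 = 3 + 4/n + 9/n^2
As n -> infinity, all terms of the form c/n^k (k >= 1) tend to 0.
So numerator / n^2 -> 4 and denominator / n^2 -> 3.
Therefore lim a_n = 4/3.

4/3


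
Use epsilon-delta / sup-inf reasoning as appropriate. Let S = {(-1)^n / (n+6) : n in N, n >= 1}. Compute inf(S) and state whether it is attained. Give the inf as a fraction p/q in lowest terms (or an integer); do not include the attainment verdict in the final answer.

Analysis:
- Values: -1/7, 1/8, -1/9, 1/10, -1/11, ...
- Positive terms (even n): 1/(2+6), 1/(4+6), ... decreasing -> max = 1/8 (n=2).
- Negative terms (odd n): -1/(1+6), -1/(3+6), ... increasing -> min = -1/7 (n=1).
- So sup = 1/8 (attained at n=2); inf = -1/7 (attained at n=1).
Conclusion: inf(S) = -1/7, attained in S.

-1/7


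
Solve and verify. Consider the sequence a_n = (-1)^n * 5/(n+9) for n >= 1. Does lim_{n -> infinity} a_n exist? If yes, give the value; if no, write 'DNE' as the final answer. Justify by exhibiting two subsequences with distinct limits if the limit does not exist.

Examine the behaviour of a_n along subsequences.
Even-n subsequence a_{2k} = 5/(2k+9) -> 0. Odd-n subsequence a_{2k+1} = -5/(2k+10) -> 0. Both tend to 0, which suggests the limit is 0; verify directly.
|a_n - 0| = 5/(n+9) < 5/n for every n >= 1.
Given epsilon > 0, choose a positive integer N > 5/epsilon. Then for all n >= N, |a_n| < 5/n <= 5/N < epsilon.
So by the definition of the limit, lim a_n exists and equals 0.

0


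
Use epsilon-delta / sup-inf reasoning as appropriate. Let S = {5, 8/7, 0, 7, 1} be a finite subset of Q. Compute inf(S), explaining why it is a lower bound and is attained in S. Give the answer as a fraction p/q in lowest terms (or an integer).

S is finite, so inf(S) = min(S).
Sorted increasing:
0, 1, 8/7, 5, 7
The extremum is 0.
For every x in S, x >= 0. And 0 is in S, so it is attained.
Therefore inf(S) = 0.

0


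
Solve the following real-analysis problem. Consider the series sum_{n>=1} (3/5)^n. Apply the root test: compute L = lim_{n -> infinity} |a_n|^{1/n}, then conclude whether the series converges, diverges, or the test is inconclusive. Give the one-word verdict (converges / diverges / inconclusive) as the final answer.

Let a_n denote the general term. Form |a_n|^(1/n) and simplify:
|a_n|^(1/n) = 3/5
Take the limit as n -> infinity: L = 3/5.
Since L = 3/5 < 1, the root test implies convergence.

converges


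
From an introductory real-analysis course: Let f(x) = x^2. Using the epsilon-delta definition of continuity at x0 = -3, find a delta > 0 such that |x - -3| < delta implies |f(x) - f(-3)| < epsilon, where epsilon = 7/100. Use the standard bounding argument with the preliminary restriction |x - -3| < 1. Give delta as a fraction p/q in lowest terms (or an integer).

Factor: |x^2 - (-3)^2| = |x - -3| * |x + -3|.
Impose |x - -3| < 1 first. Then |x + -3| = |(x - -3) + 2*(-3)| <= |x - -3| + 2*|-3| < 1 + 6 = 7.
So |x^2 - (-3)^2| < delta * 7.
We need delta * 7 <= 7/100, i.e. delta <= 7/100/7 = 1/100.
Since 1/100 < 1, this is tighter than 1; take delta = 1/100.
So delta = 1/100 works.

1/100


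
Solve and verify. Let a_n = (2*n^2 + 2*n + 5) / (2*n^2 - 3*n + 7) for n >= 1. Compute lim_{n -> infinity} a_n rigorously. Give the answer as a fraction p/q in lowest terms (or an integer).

Divide numerator and denominator by n^2, the highest power:
numerator / n^2 = 2 + 2/n + 5/n^2
denominator / n^2 = 2 - 3/n + 7/n^2
As n -> infinity, all terms of the form c/n^k (k >= 1) tend to 0.
So numerator / n^2 -> 2 and denominator / n^2 -> 2.
Therefore lim a_n = 1.

1


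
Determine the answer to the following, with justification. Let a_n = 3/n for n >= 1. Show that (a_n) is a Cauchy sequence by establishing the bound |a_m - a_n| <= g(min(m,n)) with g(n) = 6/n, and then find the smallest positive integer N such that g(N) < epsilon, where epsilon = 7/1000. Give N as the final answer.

For any m, n >= 1, by the triangle inequality:
|a_m - a_n| = |3/m - 3/n| <= 3*1/m + 3*1/n <= 6/min(m,n).
So g(n) = 6/n bounds the Cauchy difference. Since g(n) -> 0, (a_n) is Cauchy.
Now solve g(N) < 7/1000: 6/N < 7/1000 <=> N > 6 / (7/1000) = 6000/7.
The smallest integer strictly greater than 6000/7 is N = 858.
Check: g(858) = 6/858 = 1/143 < 7/1000; g(857) = 6/857 >= 7/1000. So N = 858.

858


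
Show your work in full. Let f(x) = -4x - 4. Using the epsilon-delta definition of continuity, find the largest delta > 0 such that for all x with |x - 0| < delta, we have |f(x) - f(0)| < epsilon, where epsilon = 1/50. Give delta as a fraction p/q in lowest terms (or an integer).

We compute f(0) = -4*(0) - 4 = -4.
|f(x) - f(0)| = |-4x - 4 - (-4)| = |-4(x - 0)| = 4|x - 0|.
We need 4|x - 0| < 1/50, i.e. |x - 0| < 1/50 / 4 = 1/200.
So any delta <= 1/200 works. Conversely, if delta > 1/200, then x = 0 + 1/200 satisfies |x - 0| = 1/200 < delta but |f(x) - f(0)| = 4 * 1/200 = 1/50, which is not < 1/50; so no larger delta works.
Hence the largest such delta is 1/200.

1/200


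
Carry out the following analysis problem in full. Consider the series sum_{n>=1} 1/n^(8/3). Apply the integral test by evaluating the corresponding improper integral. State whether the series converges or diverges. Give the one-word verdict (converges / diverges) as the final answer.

Let f(x) = x^(-8/3). Then f is positive, continuous, and decreasing on [1, infinity), so the integral test applies.
Compute the improper integral int_{1}^infinity f(x) dx:
  antiderivative F(x) = -3/(5*x^(5/3)).
  As x -> infinity, F(x) -> 0 (since p = 8/3 > 1).
  So int = F(infinity) - F(1) = 0 - (-3/5) = 3/5.
  Finite, so by the integral test, the series converges.

converges


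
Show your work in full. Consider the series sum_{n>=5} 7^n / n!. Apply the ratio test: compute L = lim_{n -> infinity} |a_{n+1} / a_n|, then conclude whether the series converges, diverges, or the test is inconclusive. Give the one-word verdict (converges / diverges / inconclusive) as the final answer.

Let a_n denote the general term. Form the ratio a_{n+1}/a_n and simplify:
a_{n+1}/a_n = 7/(n + 1)
Take the limit as n -> infinity: L = 0.
Since L = 0 < 1, the ratio test implies the series converges.

converges


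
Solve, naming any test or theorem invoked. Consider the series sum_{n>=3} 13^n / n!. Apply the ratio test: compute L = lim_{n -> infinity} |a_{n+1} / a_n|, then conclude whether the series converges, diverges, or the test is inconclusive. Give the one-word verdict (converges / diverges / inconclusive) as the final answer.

Let a_n denote the general term. Form the ratio a_{n+1}/a_n and simplify:
a_{n+1}/a_n = 13/(n + 1)
Take the limit as n -> infinity: L = 0.
Since L = 0 < 1, the ratio test implies the series converges.

converges


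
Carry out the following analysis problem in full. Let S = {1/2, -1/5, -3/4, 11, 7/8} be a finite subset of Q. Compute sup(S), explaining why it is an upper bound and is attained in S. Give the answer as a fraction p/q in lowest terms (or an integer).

S is finite, so sup(S) = max(S).
Sorted decreasing:
11, 7/8, 1/2, -1/5, -3/4
The extremum is 11.
For every x in S, x <= 11. And 11 is in S, so it is attained.
Therefore sup(S) = 11.

11


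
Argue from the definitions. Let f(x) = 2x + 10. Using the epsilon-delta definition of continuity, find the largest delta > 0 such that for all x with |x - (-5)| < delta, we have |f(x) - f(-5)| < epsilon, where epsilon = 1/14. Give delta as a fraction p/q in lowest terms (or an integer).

We compute f(-5) = 2*(-5) + 10 = 0.
|f(x) - f(-5)| = |2x + 10 - (0)| = |2(x - (-5))| = 2|x - (-5)|.
We need 2|x - (-5)| < 1/14, i.e. |x - (-5)| < 1/14 / 2 = 1/28.
So any delta <= 1/28 works. Conversely, if delta > 1/28, then x = -5 + 1/28 satisfies |x - (-5)| = 1/28 < delta but |f(x) - f(-5)| = 2 * 1/28 = 1/14, which is not < 1/14; so no larger delta works.
Hence the largest such delta is 1/28.

1/28


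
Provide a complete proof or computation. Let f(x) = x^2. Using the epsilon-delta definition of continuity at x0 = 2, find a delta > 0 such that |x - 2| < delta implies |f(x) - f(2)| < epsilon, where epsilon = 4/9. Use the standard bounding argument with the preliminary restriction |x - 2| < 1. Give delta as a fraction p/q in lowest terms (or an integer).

Factor: |x^2 - (2)^2| = |x - 2| * |x + 2|.
Impose |x - 2| < 1 first. Then |x + 2| = |(x - 2) + 2*(2)| <= |x - 2| + 2*|2| < 1 + 4 = 5.
So |x^2 - (2)^2| < delta * 5.
We need delta * 5 <= 4/9, i.e. delta <= 4/9/5 = 4/45.
Since 4/45 < 1, this is tighter than 1; take delta = 4/45.
So delta = 4/45 works.

4/45


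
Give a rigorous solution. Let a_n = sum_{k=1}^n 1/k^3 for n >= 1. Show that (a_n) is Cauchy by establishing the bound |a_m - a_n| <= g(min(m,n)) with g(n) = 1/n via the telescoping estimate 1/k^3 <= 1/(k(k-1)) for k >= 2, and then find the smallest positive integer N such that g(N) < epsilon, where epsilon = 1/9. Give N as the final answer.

For m > n >= 1: |a_m - a_n| = sum_{k=n+1}^m 1/k^3.
Use 1/k^3 <= 1/(k(k-1)) = 1/(k-1) - 1/k for k >= 2 (which holds since k^3 >= k^2 >= k(k-1) for k >= 2):
sum_{k=n+1}^m 1/k^3 <= sum_{k=n+1}^m (1/(k-1) - 1/k) = 1/n - 1/m <= 1/n.
By symmetry the same bound holds with n,m swapped, so |a_m - a_n| <= 1/min(m,n) = g(min(m,n)). Since g(n) -> 0, (a_n) is Cauchy.
Now solve g(N) < 1/9: 1/N < 1/9 <=> N > 1/(1/9) = 9.
The smallest integer strictly greater than 9 is N = 10.
Check: g(10) = 1/10 < 1/9; g(9) = 1/9 >= 1/9. So N = 10.

10


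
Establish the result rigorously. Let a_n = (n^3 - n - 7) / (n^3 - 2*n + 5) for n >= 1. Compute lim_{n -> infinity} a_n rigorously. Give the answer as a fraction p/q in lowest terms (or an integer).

Divide numerator and denominator by n^3, the highest power:
numerator / n^3 = 1 - 1/n^2 - 7/n^3
denominator / n^3 = 1 - 2/n^2 + 5/n^3
As n -> infinity, all terms of the form c/n^k (k >= 1) tend to 0.
So numerator / n^3 -> 1 and denominator / n^3 -> 1.
Therefore lim a_n = 1.

1


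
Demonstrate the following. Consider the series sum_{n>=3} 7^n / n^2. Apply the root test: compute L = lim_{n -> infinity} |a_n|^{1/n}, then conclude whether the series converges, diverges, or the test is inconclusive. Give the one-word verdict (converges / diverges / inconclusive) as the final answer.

Let a_n denote the general term. Form |a_n|^(1/n) and simplify:
|a_n|^(1/n) = 7/n^(2/n)
Take the limit as n -> infinity: L = 7.
Since L = 7 > 1, the root test implies divergence.

diverges


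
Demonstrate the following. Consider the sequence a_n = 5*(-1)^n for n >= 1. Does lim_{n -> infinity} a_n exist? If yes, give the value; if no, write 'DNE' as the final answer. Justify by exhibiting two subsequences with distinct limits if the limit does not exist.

Examine the behaviour of a_n along subsequences.
Even-n subsequence a_{2k} = 5 -> 5. Odd-n subsequence a_{2k+1} = -5 -> -5.
Since these two subsequential limits are 5 and -5, distinct, the full sequence cannot converge (a convergent sequence has all subsequences tending to the same limit). So lim a_n does not exist.

DNE


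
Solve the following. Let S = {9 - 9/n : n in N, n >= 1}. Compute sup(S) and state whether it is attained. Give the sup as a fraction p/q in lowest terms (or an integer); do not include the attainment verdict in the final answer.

Analysis:
- Values: 0, 9/2, 6, 27/4, ... strictly increasing.
- Minimum is 0 (n=1); inf = 0 (attained).
- 9 - 9/n -> 9 from below; sup = 9, not attained.
Conclusion: sup(S) = 9, not attained in S.

9


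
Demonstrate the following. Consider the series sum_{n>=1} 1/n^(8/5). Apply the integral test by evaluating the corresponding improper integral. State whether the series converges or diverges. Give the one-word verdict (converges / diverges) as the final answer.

Let f(x) = x^(-8/5). Then f is positive, continuous, and decreasing on [1, infinity), so the integral test applies.
Compute the improper integral int_{1}^infinity f(x) dx:
  antiderivative F(x) = -5/(3*x^(3/5)).
  As x -> infinity, F(x) -> 0 (since p = 8/5 > 1).
  So int = F(infinity) - F(1) = 0 - (-5/3) = 5/3.
  Finite, so by the integral test, the series converges.

converges


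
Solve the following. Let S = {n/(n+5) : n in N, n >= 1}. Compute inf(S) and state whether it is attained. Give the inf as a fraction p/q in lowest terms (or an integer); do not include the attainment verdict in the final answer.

Analysis:
- Values: 1/6, 2/7, 3/8, 4/9, ... strictly increasing.
- Minimum is 1/6 (n=1); inf = 1/6 (attained).
- n/(n+5) = 1 - 5/(n+5) -> 1 from below as n -> infinity, and never equals 1.
- So sup = 1 (not attained).
Conclusion: inf(S) = 1/6, attained in S.

1/6


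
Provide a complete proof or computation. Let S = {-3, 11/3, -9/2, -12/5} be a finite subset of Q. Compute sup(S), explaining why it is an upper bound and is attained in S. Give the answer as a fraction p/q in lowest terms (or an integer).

S is finite, so sup(S) = max(S).
Sorted decreasing:
11/3, -12/5, -3, -9/2
The extremum is 11/3.
For every x in S, x <= 11/3. And 11/3 is in S, so it is attained.
Therefore sup(S) = 11/3.

11/3


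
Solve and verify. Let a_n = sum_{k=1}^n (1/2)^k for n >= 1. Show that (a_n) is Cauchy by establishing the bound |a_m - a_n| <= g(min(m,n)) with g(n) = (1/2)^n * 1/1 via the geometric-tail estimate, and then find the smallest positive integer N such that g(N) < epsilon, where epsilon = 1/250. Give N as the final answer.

For m > n >= 1: |a_m - a_n| = sum_{k=n+1}^m (1/2)^k < sum_{k=n+1}^infinity (1/2)^k = (1/2)^(n+1) / (1 - 1/2) = (1/2)^n * (1/2) * (2/1) = (1/2)^n * 1/1.
So g(n) = (1/2)^n / 1. Since g(n) -> 0, (a_n) is Cauchy.
Now solve g(N) < 1/250: (1/2)^N / 1 < 1/250 <=> 2^N > 1 / (1 * 1/250) = 250.
Check powers of 2: 2^7 = 128 <= 250, 2^8 = 256 > 250.
So the smallest such N is 8. Check: g(8) = 1/(1 * 256) = 1/256 < 1/250.

8


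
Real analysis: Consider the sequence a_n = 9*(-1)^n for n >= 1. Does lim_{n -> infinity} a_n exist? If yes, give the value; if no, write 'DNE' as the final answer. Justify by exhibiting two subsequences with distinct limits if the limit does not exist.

Examine the behaviour of a_n along subsequences.
Even-n subsequence a_{2k} = 9 -> 9. Odd-n subsequence a_{2k+1} = -9 -> -9.
Since these two subsequential limits are 9 and -9, distinct, the full sequence cannot converge (a convergent sequence has all subsequences tending to the same limit). So lim a_n does not exist.

DNE


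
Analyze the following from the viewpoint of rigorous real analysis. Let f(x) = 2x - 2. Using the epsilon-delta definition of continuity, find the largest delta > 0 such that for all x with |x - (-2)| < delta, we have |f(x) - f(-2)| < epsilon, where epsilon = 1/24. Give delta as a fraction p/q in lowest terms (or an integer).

We compute f(-2) = 2*(-2) - 2 = -6.
|f(x) - f(-2)| = |2x - 2 - (-6)| = |2(x - (-2))| = 2|x - (-2)|.
We need 2|x - (-2)| < 1/24, i.e. |x - (-2)| < 1/24 / 2 = 1/48.
So any delta <= 1/48 works. Conversely, if delta > 1/48, then x = -2 + 1/48 satisfies |x - (-2)| = 1/48 < delta but |f(x) - f(-2)| = 2 * 1/48 = 1/24, which is not < 1/24; so no larger delta works.
Hence the largest such delta is 1/48.

1/48


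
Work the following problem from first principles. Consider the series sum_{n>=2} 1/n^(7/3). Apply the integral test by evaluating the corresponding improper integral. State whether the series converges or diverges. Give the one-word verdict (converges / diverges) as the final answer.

Let f(x) = x^(-7/3). Then f is positive, continuous, and decreasing on [2, infinity), so the integral test applies.
Compute the improper integral int_{2}^infinity f(x) dx:
  antiderivative F(x) = -3/(4*x^(4/3)).
  As x -> infinity, F(x) -> 0 (since p = 7/3 > 1).
  So int = F(infinity) - F(2) = 0 - (-3*2^(2/3)/16) = 3*2^(2/3)/16.
  Finite, so by the integral test, the series converges.

converges
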